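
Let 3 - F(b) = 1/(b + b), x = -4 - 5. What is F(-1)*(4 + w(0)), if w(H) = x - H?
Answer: -35/2 ≈ -17.500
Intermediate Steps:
x = -9
F(b) = 3 - 1/(2*b) (F(b) = 3 - 1/(b + b) = 3 - 1/(2*b))
w(H) = -9 - H
F(-1)*(4 + w(0)) = (3 - ½/(-1))*(4 + (-9 - 1*0)) = (3 - ½*(-1))*(4 + (-9 + 0)) = (3 + ½)*(4 - 9) = (7/2)*(-5) = -35/2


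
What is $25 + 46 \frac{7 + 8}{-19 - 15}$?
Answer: $\frac{80}{17} \approx 4.7059$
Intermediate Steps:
$25 + 46 \frac{7 + 8}{-19 - 15} = 25 + 46 \frac{15}{-34} = 25 + 46 \cdot 15 \left(- \frac{1}{34}\right) = 25 + 46 \left(- \frac{15}{34}\right) = 25 - \frac{345}{17} = \frac{80}{17}$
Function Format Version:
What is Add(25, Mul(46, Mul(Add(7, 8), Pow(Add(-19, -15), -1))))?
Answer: Rational(80, 17) ≈ 4.7059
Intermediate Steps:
Add(25, Mul(46, Mul(Add(7, 8), Pow(Add(-19, -15), -1)))) = Add(25, Mul(46, Mul(15, Pow(-34, -1)))) = Add(25, Mul(46, Mul(15, Rational(-1, 34)))) = Add(25, Mul(46, Rational(-15, 34))) = Add(25, Rational(-345, 17)) = Rational(80, 17)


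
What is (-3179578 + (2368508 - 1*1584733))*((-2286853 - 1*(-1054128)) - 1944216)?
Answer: 7611324778623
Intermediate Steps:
(-3179578 + (2368508 - 1*1584733))*((-2286853 - 1*(-1054128)) - 1944216) = (-3179578 + (2368508 - 1584733))*((-2286853 + 1054128) - 1944216) = (-3179578 + 783775)*(-1232725 - 1944216) = -2395803*(-3176941) = 7611324778623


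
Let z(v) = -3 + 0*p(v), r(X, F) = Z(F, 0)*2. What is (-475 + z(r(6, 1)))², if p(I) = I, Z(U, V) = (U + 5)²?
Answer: 228484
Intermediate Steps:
Z(U, V) = (5 + U)²
r(X, F) = 2*(5 + F)² (r(X, F) = (5 + F)²*2 = 2*(5 + F)²)
z(v) = -3 (z(v) = -3 + 0*v = -3 + 0 = -3)
(-475 + z(r(6, 1)))² = (-475 - 3)² = (-478)² = 228484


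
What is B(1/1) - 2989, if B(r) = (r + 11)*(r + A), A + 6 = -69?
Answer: -3877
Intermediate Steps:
A = -75 (A = -6 - 69 = -75)
B(r) = (-75 + r)*(11 + r) (B(r) = (r + 11)*(r - 75) = (11 + r)*(-75 + r) = (-75 + r)*(11 + r))
B(1/1) - 2989 = (-825 + (1/1)**2 - 64/1) - 2989 = (-825 + (1*1)**2 - 64) - 2989 = (-825 + 1**2 - 64*1) - 2989 = (-825 + 1 - 64) - 2989 = -888 - 2989 = -3877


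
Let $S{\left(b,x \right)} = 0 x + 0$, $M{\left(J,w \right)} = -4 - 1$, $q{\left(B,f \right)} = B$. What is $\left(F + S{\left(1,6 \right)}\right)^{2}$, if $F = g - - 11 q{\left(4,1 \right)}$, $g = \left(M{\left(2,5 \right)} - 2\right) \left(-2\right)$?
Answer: $3364$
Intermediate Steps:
$M{\left(J,w \right)} = -5$ ($M{\left(J,w \right)} = -4 - 1 = -5$)
$S{\left(b,x \right)} = 0$ ($S{\left(b,x \right)} = 0 + 0 = 0$)
$g = 14$ ($g = \left(-5 - 2\right) \left(-2\right) = \left(-7\right) \left(-2\right) = 14$)
$F = 58$ ($F = 14 - \left(-11\right) 4 = 14 - -44 = 14 + 44 = 58$)
$\left(F + S{\left(1,6 \right)}\right)^{2} = \left(58 + 0\right)^{2} = 58^{2} = 3364$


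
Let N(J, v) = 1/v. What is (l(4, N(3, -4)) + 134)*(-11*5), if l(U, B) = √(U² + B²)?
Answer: -7370 - 55*√257/4 ≈ -7590.4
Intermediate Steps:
l(U, B) = √(B² + U²)
(l(4, N(3, -4)) + 134)*(-11*5) = (√((1/(-4))² + 4²) + 134)*(-11*5) = (√((-¼)² + 16) + 134)*(-55) = (√(1/16 + 16) + 134)*(-55) = (√(257/16) + 134)*(-55) = (√257/4 + 134)*(-55) = (134 + √257/4)*(-55) = -7370 - 55*√257/4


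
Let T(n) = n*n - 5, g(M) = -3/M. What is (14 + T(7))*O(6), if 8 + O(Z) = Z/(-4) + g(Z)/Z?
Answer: -3335/6 ≈ -555.83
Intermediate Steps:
T(n) = -5 + n**2 (T(n) = n**2 - 5 = -5 + n**2)
O(Z) = -8 - 3/Z**2 - Z/4 (O(Z) = -8 + (Z/(-4) + (-3/Z)/Z) = -8 + (Z*(-1/4) - 3/Z**2) = -8 + (-Z/4 - 3/Z**2) = -8 + (-3/Z**2 - Z/4) = -8 - 3/Z**2 - Z/4)
(14 + T(7))*O(6) = (14 + (-5 + 7**2))*(-8 - 3/6**2 - 1/4*6) = (14 + (-5 + 49))*(-8 - 3*1/36 - 3/2) = (14 + 44)*(-8 - 1/12 - 3/2) = 58*(-115/12) = -3335/6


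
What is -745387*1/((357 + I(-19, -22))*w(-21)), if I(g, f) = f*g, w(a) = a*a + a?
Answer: -745387/325500 ≈ -2.2900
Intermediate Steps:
w(a) = a + a² (w(a) = a² + a = a + a²)
-745387*1/((357 + I(-19, -22))*w(-21)) = -745387*(-1/(21*(1 - 21)*(357 - 22*(-19)))) = -745387*1/(420*(357 + 418)) = -745387/(420*775) = -745387/325500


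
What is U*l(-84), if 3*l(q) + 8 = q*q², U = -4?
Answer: 2370848/3 ≈ 7.9028e+5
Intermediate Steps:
l(q) = -8/3 + q³/3 (l(q) = -8/3 + (q*q²)/3 = -8/3 + q³/3)
U*l(-84) = -4*(-8/3 + (⅓)*(-84)³) = -4*(-8/3 + (⅓)*(-592704)) = -4*(-8/3 - 197568) = -4*(-592712/3) = 2370848/3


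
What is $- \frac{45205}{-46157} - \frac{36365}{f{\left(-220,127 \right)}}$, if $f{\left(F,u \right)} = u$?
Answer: $- \frac{1672758270}{5861939} \approx -285.36$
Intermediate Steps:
$- \frac{45205}{-46157} - \frac{36365}{f{\left(-220,127 \right)}} = - \frac{45205}{-46157} - \frac{36365}{127} = \left(-45205\right) \left(- \frac{1}{46157}\right) - \frac{36365}{127} = \frac{45205}{46157} - \frac{36365}{127} = - \frac{1672758270}{5861939}$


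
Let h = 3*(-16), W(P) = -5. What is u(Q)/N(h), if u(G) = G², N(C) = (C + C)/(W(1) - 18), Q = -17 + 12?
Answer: 575/96 ≈ 5.9896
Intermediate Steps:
h = -48
Q = -5
N(C) = -2*C/23 (N(C) = (C + C)/(-5 - 18) = (2*C)/(-23) = (2*C)*(-1/23) = -2*C/23)
u(Q)/N(h) = (-5)²/((-2/23*(-48))) = 25/(96/23) = 25*(23/96) = 575/96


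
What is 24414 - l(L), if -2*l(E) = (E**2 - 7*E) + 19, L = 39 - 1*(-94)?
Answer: 65605/2 ≈ 32803.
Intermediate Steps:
L = 133 (L = 39 + 94 = 133)
l(E) = -19/2 - E**2/2 + 7*E/2 (l(E) = -((E**2 - 7*E) + 19)/2 = -(19 + E**2 - 7*E)/2 = -19/2 - E**2/2 + 7*E/2)
24414 - l(L) = 24414 - (-19/2 - 1/2*133**2 + (7/2)*133) = 24414 - (-19/2 - 1/2*17689 + 931/2) = 24414 - (-19/2 - 17689/2 + 931/2) = 24414 - 1*(-16777/2) = 24414 + 16777/2 = 65605/2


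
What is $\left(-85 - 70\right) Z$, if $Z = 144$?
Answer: $-22320$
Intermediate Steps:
$\left(-85 - 70\right) Z = \left(-85 - 70\right) 144 = \left(-155\right) 144 = -22320$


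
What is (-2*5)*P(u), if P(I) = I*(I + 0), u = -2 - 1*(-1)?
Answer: -10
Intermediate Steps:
u = -1 (u = -2 + 1 = -1)
P(I) = I² (P(I) = I*I = I²)
(-2*5)*P(u) = -2*5*(-1)² = -10*1 = -10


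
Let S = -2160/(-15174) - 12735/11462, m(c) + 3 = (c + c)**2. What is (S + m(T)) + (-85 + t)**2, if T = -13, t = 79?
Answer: 2280442743/3220822 ≈ 708.03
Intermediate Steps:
m(c) = -3 + 4*c**2 (m(c) = -3 + (c + c)**2 = -3 + (2*c)**2 = -3 + 4*c**2)
S = -3120055/3220822 (S = -2160*(-1/15174) - 12735*1/11462 = 40/281 - 12735/11462 = -3120055/3220822 ≈ -0.96871)
(S + m(T)) + (-85 + t)**2 = (-3120055/3220822 + (-3 + 4*(-13)**2)) + (-85 + 79)**2 = (-3120055/3220822 + (-3 + 4*169)) + (-6)**2 = (-3120055/3220822 + (-3 + 676)) + 36 = (-3120055/3220822 + 673) + 36 = 2164493151/3220822 + 36 = 2280442743/3220822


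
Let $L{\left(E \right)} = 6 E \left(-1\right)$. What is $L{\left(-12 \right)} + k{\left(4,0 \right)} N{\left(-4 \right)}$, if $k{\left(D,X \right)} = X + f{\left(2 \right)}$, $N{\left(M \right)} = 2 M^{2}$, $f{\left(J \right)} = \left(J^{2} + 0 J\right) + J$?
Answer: $264$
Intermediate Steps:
$f{\left(J \right)} = J + J^{2}$ ($f{\left(J \right)} = \left(J^{2} + 0\right) + J = J^{2} + J = J + J^{2}$)
$k{\left(D,X \right)} = 6 + X$ ($k{\left(D,X \right)} = X + 2 \left(1 + 2\right) = X + 2 \cdot 3 = X + 6 = 6 + X$)
$L{\left(E \right)} = - 6 E$
$L{\left(-12 \right)} + k{\left(4,0 \right)} N{\left(-4 \right)} = \left(-6\right) \left(-12\right) + \left(6 + 0\right) 2 \left(-4\right)^{2} = 72 + 6 \cdot 2 \cdot 16 = 72 + 6 \cdot 32 = 72 + 192 = 264$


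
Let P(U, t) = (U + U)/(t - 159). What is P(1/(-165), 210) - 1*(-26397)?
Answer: 222130753/8415 ≈ 26397.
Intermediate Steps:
P(U, t) = 2*U/(-159 + t) (P(U, t) = (2*U)/(-159 + t) = 2*U/(-159 + t))
P(1/(-165), 210) - 1*(-26397) = 2/(-165*(-159 + 210)) - 1*(-26397) = 2*(-1/165)/51 + 26397 = 2*(-1/165)*(1/51) + 26397 = -2/8415 + 26397 = 222130753/8415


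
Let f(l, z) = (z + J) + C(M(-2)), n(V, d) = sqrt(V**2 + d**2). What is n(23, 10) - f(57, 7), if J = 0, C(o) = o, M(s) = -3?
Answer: -4 + sqrt(629) ≈ 21.080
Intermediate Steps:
f(l, z) = -3 + z (f(l, z) = (z + 0) - 3 = z - 3 = -3 + z)
n(23, 10) - f(57, 7) = sqrt(23**2 + 10**2) - (-3 + 7) = sqrt(529 + 100) - 1*4 = sqrt(629) - 4 = -4 + sqrt(629)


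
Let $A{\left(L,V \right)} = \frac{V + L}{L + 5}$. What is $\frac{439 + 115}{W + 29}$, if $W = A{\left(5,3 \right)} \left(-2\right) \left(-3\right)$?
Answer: $\frac{2770}{169} \approx 16.391$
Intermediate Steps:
$A{\left(L,V \right)} = \frac{L + V}{5 + L}$
$W = \frac{24}{5}$ ($W = \frac{5 + 3}{5 + 5} \left(-2\right) \left(-3\right) = \frac{1}{10} \cdot 8 \left(-2\right) \left(-3\right) = \frac{4}{5} \left(-2\right) \left(-3\right) = \left(- \frac{8}{5}\right) \left(-3\right) = \frac{24}{5} \approx 4.8$)
$\frac{439 + 115}{W + 29} = \frac{439 + 115}{\frac{24}{5} + 29} = \frac{554}{\frac{169}{5}} = 554 \cdot \frac{5}{169} = \frac{2770}{169}$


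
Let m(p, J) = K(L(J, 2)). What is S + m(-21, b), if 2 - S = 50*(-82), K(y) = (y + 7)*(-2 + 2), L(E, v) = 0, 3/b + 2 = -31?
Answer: 4102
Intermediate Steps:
b = -1/11 (b = 3/(-2 - 31) = 3/(-33) = 3*(-1/33) = -1/11 ≈ -0.090909)
K(y) = 0 (K(y) = (7 + y)*0 = 0)
m(p, J) = 0
S = 4102 (S = 2 - 50*(-82) = 2 - 1*(-4100) = 2 + 4100 = 4102)
S + m(-21, b) = 4102 + 0 = 4102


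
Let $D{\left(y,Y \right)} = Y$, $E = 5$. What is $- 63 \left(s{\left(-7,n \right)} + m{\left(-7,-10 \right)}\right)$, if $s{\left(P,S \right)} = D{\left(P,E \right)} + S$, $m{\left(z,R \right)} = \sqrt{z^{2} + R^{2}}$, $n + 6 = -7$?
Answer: $504 - 63 \sqrt{149} \approx -265.01$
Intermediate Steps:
$n = -13$ ($n = -6 - 7 = -13$)
$m{\left(z,R \right)} = \sqrt{R^{2} + z^{2}}$
$s{\left(P,S \right)} = 5 + S$
$- 63 \left(s{\left(-7,n \right)} + m{\left(-7,-10 \right)}\right) = - 63 \left(\left(5 - 13\right) + \sqrt{\left(-10\right)^{2} + \left(-7\right)^{2}}\right) = - 63 \left(-8 + \sqrt{100 + 49}\right) = - 63 \left(-8 + \sqrt{149}\right) = 504 - 63 \sqrt{149}$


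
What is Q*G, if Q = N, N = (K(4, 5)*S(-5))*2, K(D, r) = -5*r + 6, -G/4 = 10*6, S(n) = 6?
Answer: 54720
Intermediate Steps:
G = -240 (G = -40*6 = -4*60 = -240)
K(D, r) = 6 - 5*r
N = -228 (N = ((6 - 5*5)*6)*2 = ((6 - 25)*6)*2 = -19*6*2 = -114*2 = -228)
Q = -228
Q*G = -228*(-240) = 54720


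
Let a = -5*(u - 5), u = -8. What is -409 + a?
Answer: -344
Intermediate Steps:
a = 65 (a = -5*(-8 - 5) = -5*(-13) = 65)
-409 + a = -409 + 65 = -344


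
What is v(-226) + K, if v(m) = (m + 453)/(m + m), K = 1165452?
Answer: 526784077/452 ≈ 1.1655e+6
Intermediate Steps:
v(m) = (453 + m)/(2*m) (v(m) = (453 + m)/((2*m)) = (453 + m)*(1/(2*m)) = (453 + m)/(2*m))
v(-226) + K = (½)*(453 - 226)/(-226) + 1165452 = (½)*(-1/226)*227 + 1165452 = -227/452 + 1165452 = 526784077/452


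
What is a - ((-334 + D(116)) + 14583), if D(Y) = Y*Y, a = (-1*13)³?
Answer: -29902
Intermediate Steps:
a = -2197 (a = (-13)³ = -2197)
D(Y) = Y²
a - ((-334 + D(116)) + 14583) = -2197 - ((-334 + 116²) + 14583) = -2197 - ((-334 + 13456) + 14583) = -2197 - (13122 + 14583) = -2197 - 1*27705 = -2197 - 27705 = -29902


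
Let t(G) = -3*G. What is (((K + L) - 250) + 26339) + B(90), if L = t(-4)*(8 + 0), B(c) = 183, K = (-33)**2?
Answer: 27457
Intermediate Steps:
K = 1089
L = 96 (L = (-3*(-4))*(8 + 0) = 12*8 = 96)
(((K + L) - 250) + 26339) + B(90) = (((1089 + 96) - 250) + 26339) + 183 = ((1185 - 250) + 26339) + 183 = (935 + 26339) + 183 = 27274 + 183 = 27457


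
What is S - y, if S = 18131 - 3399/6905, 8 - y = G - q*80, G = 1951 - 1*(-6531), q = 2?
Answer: 182599326/6905 ≈ 26445.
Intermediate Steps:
G = 8482 (G = 1951 + 6531 = 8482)
y = -8314 (y = 8 - (8482 - 2*80) = 8 - (8482 - 1*160) = 8 - (8482 - 160) = 8 - 1*8322 = 8 - 8322 = -8314)
S = 125191156/6905 (S = 18131 - 3399/6905 = 125191156/6905 ≈ 18131.)
S - y = 125191156/6905 - 1*(-8314) = 125191156/6905 + 8314 = 182599326/6905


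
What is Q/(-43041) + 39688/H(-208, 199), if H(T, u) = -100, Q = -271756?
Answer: -420258902/1076025 ≈ -390.57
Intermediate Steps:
Q/(-43041) + 39688/H(-208, 199) = -271756/(-43041) + 39688/(-100) = -271756*(-1/43041) + 39688*(-1/100) = 271756/43041 - 9922/25 = -420258902/1076025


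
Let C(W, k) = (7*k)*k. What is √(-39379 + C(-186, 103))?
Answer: 6*√969 ≈ 186.77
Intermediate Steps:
C(W, k) = 7*k²
√(-39379 + C(-186, 103)) = √(-39379 + 7*103²) = √(-39379 + 7*10609) = √(-39379 + 74263) = √34884 = 6*√969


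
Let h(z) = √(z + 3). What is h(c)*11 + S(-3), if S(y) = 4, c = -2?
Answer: 15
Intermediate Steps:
h(z) = √(3 + z)
h(c)*11 + S(-3) = √(3 - 2)*11 + 4 = √1*11 + 4 = 1*11 + 4 = 11 + 4 = 15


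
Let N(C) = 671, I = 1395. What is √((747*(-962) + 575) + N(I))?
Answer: 2*I*√179342 ≈ 846.98*I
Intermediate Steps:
√((747*(-962) + 575) + N(I)) = √((747*(-962) + 575) + 671) = √((-718614 + 575) + 671) = √(-718039 + 671) = √(-717368) = 2*I*√179342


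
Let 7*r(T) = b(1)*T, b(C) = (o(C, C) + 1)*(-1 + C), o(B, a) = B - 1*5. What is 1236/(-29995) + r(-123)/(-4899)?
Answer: -1236/29995 ≈ -0.041207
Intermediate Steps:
o(B, a) = -5 + B (o(B, a) = B - 5 = -5 + B)
b(C) = (-1 + C)*(-4 + C) (b(C) = ((-5 + C) + 1)*(-1 + C) = (-4 + C)*(-1 + C) = (-1 + C)*(-4 + C))
r(T) = 0 (r(T) = ((4 + 1*(-5 + 1))*T)/7 = ((4 + 1*(-4))*T)/7 = ((4 - 4)*T)/7 = (0*T)/7 = (1/7)*0 = 0)
1236/(-29995) + r(-123)/(-4899) = 1236/(-29995) + 0/(-4899) = 1236*(-1/29995) + 0*(-1/4899) = -1236/29995 + 0 = -1236/29995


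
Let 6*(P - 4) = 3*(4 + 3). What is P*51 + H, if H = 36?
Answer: 837/2 ≈ 418.50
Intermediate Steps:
P = 15/2 (P = 4 + (3*(4 + 3))/6 = 4 + (3*7)/6 = 4 + (⅙)*21 = 4 + 7/2 = 15/2 ≈ 7.5000)
P*51 + H = (15/2)*51 + 36 = 765/2 + 36 = 837/2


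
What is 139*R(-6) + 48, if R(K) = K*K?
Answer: 5052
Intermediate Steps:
R(K) = K**2
139*R(-6) + 48 = 139*(-6)**2 + 48 = 139*36 + 48 = 5004 + 48 = 5052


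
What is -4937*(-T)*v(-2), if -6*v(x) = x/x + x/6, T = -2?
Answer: 9874/9 ≈ 1097.1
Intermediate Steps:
v(x) = -⅙ - x/36 (v(x) = -(x/x + x/6)/6 = -(1 + x*(⅙))/6 = -(1 + x/6)/6 = -⅙ - x/36)
-4937*(-T)*v(-2) = -4937*(-1*(-2))*(-⅙ - 1/36*(-2)) = -9874*(-⅙ + 1/18) = -9874*(-1)/9 = -4937*(-2/9) = 9874/9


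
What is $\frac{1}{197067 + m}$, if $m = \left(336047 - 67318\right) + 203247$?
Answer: $\frac{1}{669043} \approx 1.4947 \cdot 10^{-6}$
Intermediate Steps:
$m = 471976$ ($m = 268729 + 203247 = 471976$)
$\frac{1}{197067 + m} = \frac{1}{197067 + 471976} = \frac{1}{669043}$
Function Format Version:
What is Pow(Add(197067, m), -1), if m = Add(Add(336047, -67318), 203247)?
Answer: Rational(1, 669043) ≈ 1.4947e-6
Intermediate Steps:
m = 471976 (m = Add(268729, 203247) = 471976)
Pow(Add(197067, m), -1) = Pow(Add(197067, 471976), -1) = Pow(669043, -1) = Rational(1, 669043)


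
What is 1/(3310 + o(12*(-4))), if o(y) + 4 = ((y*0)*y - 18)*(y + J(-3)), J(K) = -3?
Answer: 1/4224 ≈ 0.00023674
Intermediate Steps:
o(y) = 50 - 18*y (o(y) = -4 + ((y*0)*y - 18)*(y - 3) = -4 + (0*y - 18)*(-3 + y) = -4 + (0 - 18)*(-3 + y) = -4 - 18*(-3 + y) = -4 + (54 - 18*y) = 50 - 18*y)
1/(3310 + o(12*(-4))) = 1/(3310 + (50 - 216*(-4))) = 1/(3310 + (50 - 18*(-48))) = 1/(3310 + (50 + 864)) = 1/(3310 + 914) = 1/4224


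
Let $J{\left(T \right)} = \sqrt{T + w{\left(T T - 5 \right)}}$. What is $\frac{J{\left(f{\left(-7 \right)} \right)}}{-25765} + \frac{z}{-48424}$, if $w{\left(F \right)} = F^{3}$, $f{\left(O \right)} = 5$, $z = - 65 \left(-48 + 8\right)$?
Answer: $- \frac{325}{6053} - \frac{\sqrt{8005}}{25765} \approx -0.057165$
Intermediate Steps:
$z = 2600$ ($z = \left(-65\right) \left(-40\right) = 2600$)
$J{\left(T \right)} = \sqrt{T + \left(-5 + T^{2}\right)^{3}}$ ($J{\left(T \right)} = \sqrt{T + \left(T T - 5\right)^{3}} = \sqrt{T + \left(T^{2} - 5\right)^{3}} = \sqrt{T + \left(-5 + T^{2}\right)^{3}}$)
$\frac{J{\left(f{\left(-7 \right)} \right)}}{-25765} + \frac{z}{-48424} = \frac{\sqrt{5 + \left(-5 + 5^{2}\right)^{3}}}{-25765} + \frac{2600}{-48424} = \sqrt{5 + \left(-5 + 25\right)^{3}} \left(- \frac{1}{25765}\right) + 2600 \left(- \frac{1}{48424}\right) = \sqrt{5 + 20^{3}} \left(- \frac{1}{25765}\right) - \frac{325}{6053} = \sqrt{5 + 8000} \left(- \frac{1}{25765}\right) - \frac{325}{6053} = \sqrt{8005} \left(- \frac{1}{25765}\right) - \frac{325}{6053} = - \frac{\sqrt{8005}}{25765} - \frac{325}{6053} = - \frac{325}{6053} - \frac{\sqrt{8005}}{25765}$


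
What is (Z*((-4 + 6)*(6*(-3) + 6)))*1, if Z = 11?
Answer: -264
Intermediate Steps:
(Z*((-4 + 6)*(6*(-3) + 6)))*1 = (11*((-4 + 6)*(6*(-3) + 6)))*1 = (11*(2*(-18 + 6)))*1 = (11*(2*(-12)))*1 = (11*(-24))*1 = -264*1 = -264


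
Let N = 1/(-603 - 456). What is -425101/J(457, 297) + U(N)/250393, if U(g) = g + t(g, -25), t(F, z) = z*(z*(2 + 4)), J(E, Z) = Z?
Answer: -3415794902998/2386495683 ≈ -1431.3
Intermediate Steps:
N = -1/1059 (N = 1/(-1059) = -1/1059 ≈ -0.00094429)
t(F, z) = 6*z**2 (t(F, z) = z*(z*6) = z*(6*z) = 6*z**2)
U(g) = 3750 + g (U(g) = g + 6*(-25)**2 = g + 6*625 = g + 3750 = 3750 + g)
-425101/J(457, 297) + U(N)/250393 = -425101/297 + (3750 - 1/1059)/250393 = -425101*1/297 + (3971249/1059)*(1/250393) = -425101/297 + 3971249/265166187 = -3415794902998/2386495683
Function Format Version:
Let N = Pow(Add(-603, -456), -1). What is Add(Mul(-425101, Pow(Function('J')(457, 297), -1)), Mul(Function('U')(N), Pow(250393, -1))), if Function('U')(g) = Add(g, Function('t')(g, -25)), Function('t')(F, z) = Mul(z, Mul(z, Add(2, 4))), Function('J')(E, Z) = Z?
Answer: Rational(-3415794902998, 2386495683) ≈ -1431.3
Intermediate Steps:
N = Rational(-1, 1059) (N = Pow(-1059, -1) = Rational(-1, 1059) ≈ -0.00094429)
Function('t')(F, z) = Mul(6, Pow(z, 2)) (Function('t')(F, z) = Mul(z, Mul(z, 6)) = Mul(z, Mul(6, z)) = Mul(6, Pow(z, 2)))
Function('U')(g) = Add(3750, g) (Function('U')(g) = Add(g, Mul(6, Pow(-25, 2))) = Add(g, Mul(6, 625)) = Add(g, 3750) = Add(3750, g))
Add(Mul(-425101, Pow(Function('J')(457, 297), -1)), Mul(Function('U')(N), Pow(250393, -1))) = Add(Mul(-425101, Pow(297, -1)), Mul(Add(3750, Rational(-1, 1059)), Pow(250393, -1))) = Add(Mul(-425101, Rational(1, 297)), Mul(Rational(3971249, 1059), Rational(1, 250393))) = Add(Rational(-425101, 297), Rational(3971249, 265166187)) = Rational(-3415794902998, 2386495683)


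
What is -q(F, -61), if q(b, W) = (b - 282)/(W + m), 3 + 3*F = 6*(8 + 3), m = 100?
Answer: 87/13 ≈ 6.6923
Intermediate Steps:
F = 21 (F = -1 + (6*(8 + 3))/3 = -1 + (6*11)/3 = -1 + (1/3)*66 = -1 + 22 = 21)
q(b, W) = (-282 + b)/(100 + W) (q(b, W) = (b - 282)/(W + 100) = (-282 + b)/(100 + W))
-q(F, -61) = -(-282 + 21)/(100 - 61) = -(-261)/39 = -1*(-87/13) = 87/13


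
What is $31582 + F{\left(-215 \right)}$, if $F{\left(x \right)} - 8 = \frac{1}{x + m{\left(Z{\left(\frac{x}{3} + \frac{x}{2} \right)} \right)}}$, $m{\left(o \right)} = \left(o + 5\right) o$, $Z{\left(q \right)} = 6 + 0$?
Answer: $\frac{4706909}{149} \approx 31590.0$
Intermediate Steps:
$Z{\left(q \right)} = 6$
$m{\left(o \right)} = o \left(5 + o\right)$ ($m{\left(o \right)} = \left(5 + o\right) o = o \left(5 + o\right)$)
$F{\left(x \right)} = 8 + \frac{1}{66 + x}$ ($F{\left(x \right)} = 8 + \frac{1}{x + 6 \left(5 + 6\right)} = 8 + \frac{1}{x + 6 \cdot 11} = 8 + \frac{1}{x + 66} = 8 + \frac{1}{66 + x}$)
$31582 + F{\left(-215 \right)} = 31582 + \frac{529 + 8 \left(-215\right)}{66 - 215} = 31582 + \frac{529 - 1720}{-149} = 31582 - - \frac{1191}{149} = 31582 + \frac{1191}{149} = \frac{4706909}{149}$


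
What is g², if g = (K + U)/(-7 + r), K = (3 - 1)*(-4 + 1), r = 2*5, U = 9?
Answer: 1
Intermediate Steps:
r = 10
K = -6 (K = 2*(-3) = -6)
g = 1 (g = (-6 + 9)/(-7 + 10) = 3/3 = 3*(⅓) = 1)
g² = 1² = 1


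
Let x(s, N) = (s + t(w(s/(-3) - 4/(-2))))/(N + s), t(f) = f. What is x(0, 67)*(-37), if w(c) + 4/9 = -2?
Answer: 814/603 ≈ 1.3499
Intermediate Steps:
w(c) = -22/9 (w(c) = -4/9 - 2 = -22/9)
x(s, N) = (-22/9 + s)/(N + s) (x(s, N) = (s - 22/9)/(N + s) = (-22/9 + s)/(N + s))
x(0, 67)*(-37) = ((-22/9 + 0)/(67 + 0))*(-37) = (-22/9/67)*(-37) = ((1/67)*(-22/9))*(-37) = -22/603*(-37) = 814/603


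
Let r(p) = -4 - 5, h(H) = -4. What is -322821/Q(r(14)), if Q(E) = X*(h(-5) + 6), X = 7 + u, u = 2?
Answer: -35869/2 ≈ -17935.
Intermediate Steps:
X = 9 (X = 7 + 2 = 9)
r(p) = -9
Q(E) = 18 (Q(E) = 9*(-4 + 6) = 9*2 = 18)
-322821/Q(r(14)) = -322821/18 = -322821*1/18 = -35869/2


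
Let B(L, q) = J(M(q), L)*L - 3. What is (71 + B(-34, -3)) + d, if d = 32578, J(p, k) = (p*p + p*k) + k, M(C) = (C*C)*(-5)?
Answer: -87068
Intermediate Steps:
M(C) = -5*C² (M(C) = C²*(-5) = -5*C²)
J(p, k) = k + p² + k*p (J(p, k) = (p² + k*p) + k = k + p² + k*p)
B(L, q) = -3 + L*(L + 25*q⁴ - 5*L*q²) (B(L, q) = (L + (-5*q²)² + L*(-5*q²))*L - 3 = (L + 25*q⁴ - 5*L*q²)*L - 3 = L*(L + 25*q⁴ - 5*L*q²) - 3 = -3 + L*(L + 25*q⁴ - 5*L*q²))
(71 + B(-34, -3)) + d = (71 + (-3 - 34*(-34 + 25*(-3)⁴ - 5*(-34)*(-3)²))) + 32578 = (71 + (-3 - 34*(-34 + 25*81 - 5*(-34)*9))) + 32578 = (71 + (-3 - 34*(-34 + 2025 + 1530))) + 32578 = (71 + (-3 - 34*3521)) + 32578 = (71 + (-3 - 119714)) + 32578 = (71 - 119717) + 32578 = -119646 + 32578 = -87068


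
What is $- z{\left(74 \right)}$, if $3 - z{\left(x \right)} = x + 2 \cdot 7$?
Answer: $85$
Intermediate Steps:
$z{\left(x \right)} = -11 - x$ ($z{\left(x \right)} = 3 - \left(x + 2 \cdot 7\right) = 3 - \left(x + 14\right) = 3 - \left(14 + x\right) = -11 - x$)
$- z{\left(74 \right)} = - (-11 - 74) = \left(-1\right) \left(-85\right) = 85$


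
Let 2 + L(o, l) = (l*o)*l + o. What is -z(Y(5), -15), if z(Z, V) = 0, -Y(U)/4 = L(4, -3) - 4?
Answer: 0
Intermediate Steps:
L(o, l) = -2 + o + o*l² (L(o, l) = -2 + ((l*o)*l + o) = -2 + (o*l² + o) = -2 + (o + o*l²) = -2 + o + o*l²)
Y(U) = -136 (Y(U) = -4*((-2 + 4 + 4*(-3)²) - 4) = -4*((-2 + 4 + 4*9) - 4) = -4*((-2 + 4 + 36) - 4) = -4*(38 - 4) = -4*34 = -136)
-z(Y(5), -15) = -1*0 = 0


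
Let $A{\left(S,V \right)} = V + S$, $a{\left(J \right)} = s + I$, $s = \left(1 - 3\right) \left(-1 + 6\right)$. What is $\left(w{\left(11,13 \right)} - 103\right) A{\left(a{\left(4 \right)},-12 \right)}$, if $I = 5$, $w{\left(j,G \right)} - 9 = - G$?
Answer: $1819$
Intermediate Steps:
$w{\left(j,G \right)} = 9 - G$
$s = -10$ ($s = \left(-2\right) 5 = -10$)
$a{\left(J \right)} = -5$ ($a{\left(J \right)} = -10 + 5 = -5$)
$A{\left(S,V \right)} = S + V$
$\left(w{\left(11,13 \right)} - 103\right) A{\left(a{\left(4 \right)},-12 \right)} = \left(\left(9 - 13\right) - 103\right) \left(-5 - 12\right) = \left(\left(9 - 13\right) - 103\right) \left(-17\right) = \left(-4 - 103\right) \left(-17\right) = \left(-107\right) \left(-17\right) = 1819$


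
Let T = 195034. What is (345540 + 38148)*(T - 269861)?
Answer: -28710221976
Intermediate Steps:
(345540 + 38148)*(T - 269861) = (345540 + 38148)*(195034 - 269861) = 383688*(-74827) = -28710221976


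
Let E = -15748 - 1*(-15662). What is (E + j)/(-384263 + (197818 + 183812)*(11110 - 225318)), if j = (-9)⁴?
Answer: -6475/81748583303 ≈ -7.9206e-8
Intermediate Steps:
j = 6561
E = -86 (E = -15748 + 15662 = -86)
(E + j)/(-384263 + (197818 + 183812)*(11110 - 225318)) = (-86 + 6561)/(-384263 + (197818 + 183812)*(11110 - 225318)) = 6475/(-384263 + 381630*(-214208)) = 6475/(-384263 - 81748199040) = 6475/(-81748583303) = 6475*(-1/81748583303) = -6475/81748583303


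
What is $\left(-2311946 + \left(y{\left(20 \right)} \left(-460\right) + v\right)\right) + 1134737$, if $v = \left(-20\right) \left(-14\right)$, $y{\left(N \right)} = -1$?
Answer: $-1176469$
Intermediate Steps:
$v = 280$
$\left(-2311946 + \left(y{\left(20 \right)} \left(-460\right) + v\right)\right) + 1134737 = \left(-2311946 + \left(\left(-1\right) \left(-460\right) + 280\right)\right) + 1134737 = \left(-2311946 + \left(460 + 280\right)\right) + 1134737 = \left(-2311946 + 740\right) + 1134737 = -2311206 + 1134737 = -1176469$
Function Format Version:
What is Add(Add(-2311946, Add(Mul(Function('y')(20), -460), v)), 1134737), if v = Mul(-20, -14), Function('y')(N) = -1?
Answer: -1176469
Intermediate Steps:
v = 280
Add(Add(-2311946, Add(Mul(Function('y')(20), -460), v)), 1134737) = Add(Add(-2311946, Add(Mul(-1, -460), 280)), 1134737) = Add(Add(-2311946, Add(460, 280)), 1134737) = Add(Add(-2311946, 740), 1134737) = Add(-2311206, 1134737) = -1176469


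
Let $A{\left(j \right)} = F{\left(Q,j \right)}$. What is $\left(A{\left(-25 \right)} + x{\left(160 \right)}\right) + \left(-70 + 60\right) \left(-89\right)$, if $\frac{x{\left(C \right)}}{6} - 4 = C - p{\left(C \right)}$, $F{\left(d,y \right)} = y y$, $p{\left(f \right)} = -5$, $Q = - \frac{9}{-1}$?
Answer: $2529$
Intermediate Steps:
$Q = 9$ ($Q = \left(-9\right) \left(-1\right) = 9$)
$F{\left(d,y \right)} = y^{2}$
$x{\left(C \right)} = 54 + 6 C$ ($x{\left(C \right)} = 24 + 6 \left(C - -5\right) = 24 + 6 \left(C + 5\right) = 24 + 6 \left(5 + C\right) = 24 + \left(30 + 6 C\right) = 54 + 6 C$)
$A{\left(j \right)} = j^{2}$
$\left(A{\left(-25 \right)} + x{\left(160 \right)}\right) + \left(-70 + 60\right) \left(-89\right) = \left(\left(-25\right)^{2} + \left(54 + 6 \cdot 160\right)\right) + \left(-70 + 60\right) \left(-89\right) = \left(625 + \left(54 + 960\right)\right) - -890 = \left(625 + 1014\right) + 890 = 1639 + 890 = 2529$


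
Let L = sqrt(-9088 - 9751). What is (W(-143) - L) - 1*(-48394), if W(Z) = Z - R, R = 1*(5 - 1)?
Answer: 48247 - I*sqrt(18839) ≈ 48247.0 - 137.26*I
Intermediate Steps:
R = 4 (R = 1*4 = 4)
W(Z) = -4 + Z (W(Z) = Z - 1*4 = Z - 4 = -4 + Z)
L = I*sqrt(18839) (L = sqrt(-18839) = I*sqrt(18839) ≈ 137.26*I)
(W(-143) - L) - 1*(-48394) = ((-4 - 143) - I*sqrt(18839)) - 1*(-48394) = (-147 - I*sqrt(18839)) + 48394 = 48247 - I*sqrt(18839)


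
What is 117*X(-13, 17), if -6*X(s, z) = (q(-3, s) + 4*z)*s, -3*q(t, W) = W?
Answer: 36673/2 ≈ 18337.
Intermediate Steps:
q(t, W) = -W/3
X(s, z) = -s*(4*z - s/3)/6 (X(s, z) = -(-s/3 + 4*z)*s/6 = -(4*z - s/3)*s/6 = -s*(4*z - s/3)/6)
117*X(-13, 17) = 117*((1/18)*(-13)*(-13 - 12*17)) = 117*((1/18)*(-13)*(-13 - 204)) = 117*((1/18)*(-13)*(-217)) = 117*(2821/18) = 36673/2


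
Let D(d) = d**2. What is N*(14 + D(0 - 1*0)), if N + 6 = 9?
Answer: 42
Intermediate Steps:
N = 3 (N = -6 + 9 = 3)
N*(14 + D(0 - 1*0)) = 3*(14 + (0 - 1*0)**2) = 3*(14 + (0 + 0)**2) = 3*(14 + 0**2) = 3*(14 + 0) = 3*14 = 42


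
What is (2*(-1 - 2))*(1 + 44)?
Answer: -270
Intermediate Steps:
(2*(-1 - 2))*(1 + 44) = (2*(-3))*45 = -6*45 = -270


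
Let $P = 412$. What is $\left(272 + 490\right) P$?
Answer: $313944$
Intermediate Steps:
$\left(272 + 490\right) P = \left(272 + 490\right) 412 = 762 \cdot 412 = 313944$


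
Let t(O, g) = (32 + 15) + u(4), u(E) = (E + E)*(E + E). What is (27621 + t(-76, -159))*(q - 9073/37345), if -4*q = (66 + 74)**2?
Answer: -5074944158436/37345 ≈ -1.3589e+8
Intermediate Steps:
u(E) = 4*E**2 (u(E) = (2*E)*(2*E) = 4*E**2)
q = -4900 (q = -(66 + 74)**2/4 = -1/4*140**2 = -1/4*19600 = -4900)
t(O, g) = 111 (t(O, g) = (32 + 15) + 4*4**2 = 47 + 4*16 = 47 + 64 = 111)
(27621 + t(-76, -159))*(q - 9073/37345) = (27621 + 111)*(-4900 - 9073/37345) = 27732*(-4900 - 9073*1/37345) = 27732*(-4900 - 9073/37345) = 27732*(-182999573/37345) = -5074944158436/37345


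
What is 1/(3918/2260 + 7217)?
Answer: 1130/8157169 ≈ 0.00013853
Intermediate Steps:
1/(3918/2260 + 7217) = 1/(3918*(1/2260) + 7217) = 1/(1959/1130 + 7217) = 1/(8157169/1130) = 1130/8157169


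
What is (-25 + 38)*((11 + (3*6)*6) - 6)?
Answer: 1469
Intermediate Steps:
(-25 + 38)*((11 + (3*6)*6) - 6) = 13*((11 + 18*6) - 6) = 13*((11 + 108) - 6) = 13*(119 - 6) = 13*113 = 1469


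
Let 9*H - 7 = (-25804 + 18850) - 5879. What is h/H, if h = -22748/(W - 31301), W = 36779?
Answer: 141/48389 ≈ 0.0029139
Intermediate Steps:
H = -12826/9 (H = 7/9 + ((-25804 + 18850) - 5879)/9 = 7/9 + (-6954 - 5879)/9 = 7/9 + (⅑)*(-12833) = 7/9 - 12833/9 = -12826/9 ≈ -1425.1)
h = -1034/249 (h = -22748/(36779 - 31301) = -22748/5478 = -22748*1/5478 = -1034/249 ≈ -4.1526)
h/H = -1034/(249*(-12826/9)) = -1034/249*(-9/12826) = 141/48389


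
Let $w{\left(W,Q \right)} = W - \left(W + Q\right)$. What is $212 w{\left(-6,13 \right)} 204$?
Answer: $-562224$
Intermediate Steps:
$w{\left(W,Q \right)} = - Q$ ($w{\left(W,Q \right)} = W - \left(Q + W\right) = - Q$)
$212 w{\left(-6,13 \right)} 204 = 212 \left(\left(-1\right) 13\right) 204 = 212 \left(-13\right) 204 = \left(-2756\right) 204 = -562224$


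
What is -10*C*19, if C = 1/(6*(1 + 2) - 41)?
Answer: 190/23 ≈ 8.2609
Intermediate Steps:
C = -1/23 (C = 1/(6*3 - 41) = 1/(18 - 41) = 1/(-23) = -1/23 ≈ -0.043478)
-10*C*19 = -10*(-1/23)*19 = (10/23)*19 = 190/23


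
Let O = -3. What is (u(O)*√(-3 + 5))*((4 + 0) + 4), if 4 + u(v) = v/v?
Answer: -24*√2 ≈ -33.941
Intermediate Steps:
u(v) = -3 (u(v) = -4 + v/v = -4 + 1 = -3)
(u(O)*√(-3 + 5))*((4 + 0) + 4) = (-3*√(-3 + 5))*((4 + 0) + 4) = (-3*√2)*(4 + 4) = -3*√2*8 = -24*√2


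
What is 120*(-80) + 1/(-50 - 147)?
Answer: -1891201/197 ≈ -9600.0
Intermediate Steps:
120*(-80) + 1/(-50 - 147) = -9600 + 1/(-197) = -9600 - 1/197 = -1891201/197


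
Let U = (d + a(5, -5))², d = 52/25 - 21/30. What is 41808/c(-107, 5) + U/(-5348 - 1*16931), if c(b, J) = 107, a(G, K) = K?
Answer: 2328597574573/5959632500 ≈ 390.73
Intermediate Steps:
d = 69/50 (d = 52*(1/25) - 21*1/30 = 52/25 - 7/10 = 69/50 ≈ 1.3800)
U = 32761/2500 (U = (69/50 - 5)² = (-181/50)² = 32761/2500 ≈ 13.104)
41808/c(-107, 5) + U/(-5348 - 1*16931) = 41808/107 + 32761/(2500*(-5348 - 1*16931)) = 41808*(1/107) + 32761/(2500*(-5348 - 16931)) = 41808/107 + (32761/2500)/(-22279) = 41808/107 + (32761/2500)*(-1/22279) = 41808/107 - 32761/55697500 = 2328597574573/5959632500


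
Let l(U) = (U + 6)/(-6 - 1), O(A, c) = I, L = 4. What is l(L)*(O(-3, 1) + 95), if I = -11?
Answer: -120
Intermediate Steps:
O(A, c) = -11
l(U) = -6/7 - U/7 (l(U) = (6 + U)/(-7) = (6 + U)*(-⅐) = -6/7 - U/7)
l(L)*(O(-3, 1) + 95) = (-6/7 - ⅐*4)*(-11 + 95) = (-6/7 - 4/7)*84 = -10/7*84 = -120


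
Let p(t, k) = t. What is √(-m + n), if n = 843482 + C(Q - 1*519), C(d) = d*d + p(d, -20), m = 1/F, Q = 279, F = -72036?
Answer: √129851001680313/12006 ≈ 949.13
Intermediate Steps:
m = -1/72036 (m = 1/(-72036) = -1/72036 ≈ -1.3882e-5)
C(d) = d + d² (C(d) = d*d + d = d² + d = d + d²)
n = 900842 (n = 843482 + (279 - 1*519)*(1 + (279 - 1*519)) = 843482 + (279 - 519)*(1 + (279 - 519)) = 843482 - 240*(1 - 240) = 843482 - 240*(-239) = 843482 + 57360 = 900842)
√(-m + n) = √(-1*(-1/72036) + 900842) = √(1/72036 + 900842) = √(64893054313/72036) = √129851001680313/12006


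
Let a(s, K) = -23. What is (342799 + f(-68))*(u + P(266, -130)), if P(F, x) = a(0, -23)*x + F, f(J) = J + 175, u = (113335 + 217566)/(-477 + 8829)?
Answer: 1573082017963/1392 ≈ 1.1301e+9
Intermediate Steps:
u = 330901/8352 ≈ 39.619
f(J) = 175 + J
P(F, x) = F - 23*x (P(F, x) = -23*x + F = F - 23*x)
(342799 + f(-68))*(u + P(266, -130)) = (342799 + (175 - 68))*(330901/8352 + (266 - 23*(-130))) = (342799 + 107)*(330901/8352 + (266 + 2990)) = 342906*(330901/8352 + 3256) = 342906*(27525013/8352) = 1573082017963/1392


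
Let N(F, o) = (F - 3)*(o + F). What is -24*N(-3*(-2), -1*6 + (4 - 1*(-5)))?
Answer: -648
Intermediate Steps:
N(F, o) = (-3 + F)*(F + o)
-24*N(-3*(-2), -1*6 + (4 - 1*(-5))) = -24*((-3*(-2))**2 - (-9)*(-2) - 3*(-1*6 + (4 - 1*(-5))) + (-3*(-2))*(-1*6 + (4 - 1*(-5)))) = -24*(6**2 - 3*6 - 3*(-6 + (4 + 5)) + 6*(-6 + (4 + 5))) = -24*(36 - 18 - 3*(-6 + 9) + 6*(-6 + 9)) = -24*(36 - 18 - 3*3 + 6*3) = -24*(36 - 18 - 9 + 18) = -24*27 = -648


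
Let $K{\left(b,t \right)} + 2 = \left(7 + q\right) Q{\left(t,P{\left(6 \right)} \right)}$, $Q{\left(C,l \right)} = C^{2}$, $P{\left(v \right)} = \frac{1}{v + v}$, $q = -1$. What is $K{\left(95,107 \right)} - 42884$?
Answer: $25808$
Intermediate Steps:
$P{\left(v \right)} = \frac{1}{2 v}$
$K{\left(b,t \right)} = -2 + 6 t^{2}$ ($K{\left(b,t \right)} = -2 + \left(7 - 1\right) t^{2} = -2 + 6 t^{2}$)
$K{\left(95,107 \right)} - 42884 = \left(-2 + 6 \cdot 107^{2}\right) - 42884 = \left(-2 + 6 \cdot 11449\right) - 42884 = \left(-2 + 68694\right) - 42884 = 68692 - 42884 = 25808$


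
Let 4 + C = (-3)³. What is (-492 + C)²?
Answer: 273529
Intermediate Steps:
C = -31 (C = -4 + (-3)³ = -4 - 27 = -31)
(-492 + C)² = (-492 - 31)² = (-523)² = 273529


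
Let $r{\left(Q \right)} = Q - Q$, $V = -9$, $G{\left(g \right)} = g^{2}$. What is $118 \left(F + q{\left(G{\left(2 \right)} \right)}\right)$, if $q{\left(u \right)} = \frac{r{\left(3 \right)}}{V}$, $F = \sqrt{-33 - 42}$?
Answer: $590 i \sqrt{3} \approx 1021.9 i$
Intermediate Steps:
$F = 5 i \sqrt{3}$ ($F = \sqrt{-75} = 5 i \sqrt{3} \approx 8.6602 i$)
$r{\left(Q \right)} = 0$
$q{\left(u \right)} = 0$ ($q{\left(u \right)} = \frac{0}{-9} = 0 \left(- \frac{1}{9}\right) = 0$)
$118 \left(F + q{\left(G{\left(2 \right)} \right)}\right) = 118 \left(5 i \sqrt{3} + 0\right) = 118 \cdot 5 i \sqrt{3} = 590 i \sqrt{3}$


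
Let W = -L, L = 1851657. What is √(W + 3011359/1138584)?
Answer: I*√600108920899860534/569292 ≈ 1360.8*I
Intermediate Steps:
W = -1851657 (W = -1*1851657 = -1851657)
√(W + 3011359/1138584) = √(-1851657 + 3011359/1138584) = √(-2108264022329/1138584) = I*√600108920899860534/569292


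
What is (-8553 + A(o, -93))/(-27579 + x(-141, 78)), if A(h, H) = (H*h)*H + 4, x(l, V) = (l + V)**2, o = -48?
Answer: 423701/23610 ≈ 17.946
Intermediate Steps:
x(l, V) = (V + l)**2
A(h, H) = 4 + h*H**2 (A(h, H) = h*H**2 + 4 = 4 + h*H**2)
(-8553 + A(o, -93))/(-27579 + x(-141, 78)) = (-8553 + (4 - 48*(-93)**2))/(-27579 + (78 - 141)**2) = (-8553 + (4 - 48*8649))/(-27579 + (-63)**2) = (-8553 + (4 - 415152))/(-27579 + 3969) = (-8553 - 415148)/(-23610) = -423701*(-1/23610) = 423701/23610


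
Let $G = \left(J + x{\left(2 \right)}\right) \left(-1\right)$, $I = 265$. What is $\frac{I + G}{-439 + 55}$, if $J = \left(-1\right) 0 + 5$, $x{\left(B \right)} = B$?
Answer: $- \frac{43}{64} \approx -0.67188$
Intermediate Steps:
$J = 5$ ($J = 0 + 5 = 5$)
$G = -7$ ($G = \left(5 + 2\right) \left(-1\right) = 7 \left(-1\right) = -7$)
$\frac{I + G}{-439 + 55} = \frac{265 - 7}{-439 + 55} = \frac{258}{-384} = 258 \left(- \frac{1}{384}\right) = - \frac{43}{64}$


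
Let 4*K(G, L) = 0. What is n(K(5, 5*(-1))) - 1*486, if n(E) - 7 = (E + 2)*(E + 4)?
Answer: -471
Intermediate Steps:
K(G, L) = 0 (K(G, L) = (¼)*0 = 0)
n(E) = 7 + (2 + E)*(4 + E) (n(E) = 7 + (E + 2)*(E + 4) = 7 + (2 + E)*(4 + E))
n(K(5, 5*(-1))) - 1*486 = (15 + 0² + 6*0) - 1*486 = (15 + 0 + 0) - 486 = 15 - 486 = -471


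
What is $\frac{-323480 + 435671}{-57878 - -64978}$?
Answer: $\frac{112191}{7100} \approx 15.802$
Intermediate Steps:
$\frac{-323480 + 435671}{-57878 - -64978} = \frac{112191}{-57878 + 64978} = \frac{112191}{7100}$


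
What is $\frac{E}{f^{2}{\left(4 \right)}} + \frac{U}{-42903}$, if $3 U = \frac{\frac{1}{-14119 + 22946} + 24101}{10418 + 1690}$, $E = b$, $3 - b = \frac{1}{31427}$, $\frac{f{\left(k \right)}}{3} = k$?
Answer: $\frac{1499953428036179}{72052014893156298} \approx 0.020818$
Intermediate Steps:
$f{\left(k \right)} = 3 k$
$b = \frac{94280}{31427}$ ($b = 3 - \frac{1}{31427} = \frac{94280}{31427} \approx 3.0$)
$E = \frac{94280}{31427} \approx 3.0$
$U = \frac{17728294}{26719329}$ ($U = \frac{\left(\frac{1}{-14119 + 22946} + 24101\right) \frac{1}{10418 + 1690}}{3} = \frac{\left(\frac{1}{8827} + 24101\right) \frac{1}{12108}}{3} = \frac{\frac{212739528}{8827} \cdot \frac{1}{12108}}{3} = \frac{1}{3} \cdot \frac{17728294}{8906443} = \frac{17728294}{26719329} \approx 0.6635$)
$\frac{E}{f^{2}{\left(4 \right)}} + \frac{U}{-42903} = \frac{94280}{31427 \left(3 \cdot 4\right)^{2}} + \frac{17728294}{26719329 \left(-42903\right)} = \frac{94280}{31427 \cdot 12^{2}} + \frac{17728294}{26719329} \left(- \frac{1}{42903}\right) = \frac{94280}{31427 \cdot 144} - \frac{17728294}{1146339372087} = \frac{94280}{31427} \cdot \frac{1}{144} - \frac{17728294}{1146339372087} = \frac{11785}{565686} - \frac{17728294}{1146339372087} = \frac{1499953428036179}{72052014893156298}$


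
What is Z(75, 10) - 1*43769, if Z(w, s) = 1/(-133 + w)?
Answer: -2538603/58 ≈ -43769.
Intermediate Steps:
Z(75, 10) - 1*43769 = 1/(-133 + 75) - 1*43769 = 1/(-58) - 43769 = -1/58 - 43769 = -2538603/58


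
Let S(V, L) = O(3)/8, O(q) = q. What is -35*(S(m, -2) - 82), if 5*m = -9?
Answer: 22855/8 ≈ 2856.9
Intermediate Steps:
m = -9/5 (m = (⅕)*(-9) = -9/5 ≈ -1.8000)
S(V, L) = 3/8
-35*(S(m, -2) - 82) = -35*(3/8 - 82) = -35*(-653/8) = 22855/8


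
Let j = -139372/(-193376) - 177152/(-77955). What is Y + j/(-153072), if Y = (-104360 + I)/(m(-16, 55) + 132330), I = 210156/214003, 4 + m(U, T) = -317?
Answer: -4294589387184494948650697/5432308953503991144024960 ≈ -0.79056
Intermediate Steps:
j = 11280422353/3768656520 (j = -139372*(-1/193376) - 177152*(-1/77955) = 34843/48344 + 177152/77955 = 11280422353/3768656520 ≈ 2.9932)
m(U, T) = -321 (m(U, T) = -4 - 317 = -321)
I = 210156/214003 (I = 210156*(1/214003) = 210156/214003 ≈ 0.98202)
Y = -22333142924/28250322027 (Y = (-104360 + 210156/214003)/(-321 + 132330) = -22333142924/214003/132009 = -22333142924/214003*1/132009 = -22333142924/28250322027 ≈ -0.79054)
Y + j/(-153072) = -22333142924/28250322027 + (11280422353/3768656520)/(-153072) = -22333142924/28250322027 + (11280422353/3768656520)*(-1/153072) = -22333142924/28250322027 - 11280422353/576875790829440 = -4294589387184494948650697/5432308953503991144024960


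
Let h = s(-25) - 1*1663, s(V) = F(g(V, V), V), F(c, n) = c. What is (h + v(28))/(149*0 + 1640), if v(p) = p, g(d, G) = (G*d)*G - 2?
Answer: -8631/820 ≈ -10.526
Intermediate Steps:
g(d, G) = -2 + d*G² (g(d, G) = d*G² - 2 = -2 + d*G²)
s(V) = -2 + V³ (s(V) = -2 + V*V² = -2 + V³)
h = -17290 (h = (-2 + (-25)³) - 1*1663 = (-2 - 15625) - 1663 = -15627 - 1663 = -17290)
(h + v(28))/(149*0 + 1640) = (-17290 + 28)/(149*0 + 1640) = -17262/(0 + 1640) = -17262/1640 = -17262*1/1640 = -8631/820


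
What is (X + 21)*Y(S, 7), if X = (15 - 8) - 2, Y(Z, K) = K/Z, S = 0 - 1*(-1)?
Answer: 182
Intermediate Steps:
S = 1 (S = 0 + 1 = 1)
X = 5 (X = 7 - 2 = 5)
(X + 21)*Y(S, 7) = (5 + 21)*(7/1) = 26*(7*1) = 26*7 = 182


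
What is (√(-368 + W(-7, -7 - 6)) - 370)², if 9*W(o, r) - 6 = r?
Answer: (1110 - I*√3319)²/9 ≈ 1.3653e+5 - 14211.0*I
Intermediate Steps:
W(o, r) = ⅔ + r/9
(√(-368 + W(-7, -7 - 6)) - 370)² = (√(-368 + (⅔ + (-7 - 6)/9)) - 370)² = (√(-368 + (⅔ + (⅑)*(-13))) - 370)² = (√(-368 + (⅔ - 13/9)) - 370)² = (√(-368 - 7/9) - 370)² = (√(-3319/9) - 370)² = (I*√3319/3 - 370)² = (-370 + I*√3319/3)²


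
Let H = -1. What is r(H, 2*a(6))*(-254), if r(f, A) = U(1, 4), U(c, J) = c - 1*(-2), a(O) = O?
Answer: -762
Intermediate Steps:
U(c, J) = 2 + c (U(c, J) = c + 2 = 2 + c)
r(f, A) = 3 (r(f, A) = 2 + 1 = 3)
r(H, 2*a(6))*(-254) = 3*(-254) = -762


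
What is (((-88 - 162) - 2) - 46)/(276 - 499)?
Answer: 298/223 ≈ 1.3363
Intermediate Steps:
(((-88 - 162) - 2) - 46)/(276 - 499) = ((-250 - 2) - 46)/(-223) = (-252 - 46)*(-1/223) = -298*(-1/223) = 298/223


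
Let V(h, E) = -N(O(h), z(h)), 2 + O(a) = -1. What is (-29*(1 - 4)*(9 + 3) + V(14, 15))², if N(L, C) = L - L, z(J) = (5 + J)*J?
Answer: 1089936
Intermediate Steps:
O(a) = -3 (O(a) = -2 - 1 = -3)
z(J) = J*(5 + J)
N(L, C) = 0
V(h, E) = 0 (V(h, E) = -1*0 = 0)
(-29*(1 - 4)*(9 + 3) + V(14, 15))² = (-29*(1 - 4)*(9 + 3) + 0)² = (-(-87)*12 + 0)² = (-29*(-36) + 0)² = (1044 + 0)² = 1044² = 1089936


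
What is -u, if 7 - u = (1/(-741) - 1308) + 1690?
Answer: 277874/741 ≈ 375.00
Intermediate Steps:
u = -277874/741 (u = 7 - ((1/(-741) - 1308) + 1690) = 7 - ((-1/741 - 1308) + 1690) = 7 - (-969229/741 + 1690) = 7 - 1*283061/741 = 7 - 283061/741 = -277874/741 ≈ -375.00)
-u = -1*(-277874/741) = 277874/741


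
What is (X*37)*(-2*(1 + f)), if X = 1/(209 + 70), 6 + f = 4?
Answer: 74/279 ≈ 0.26523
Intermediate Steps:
f = -2 (f = -6 + 4 = -2)
X = 1/279 ≈ 0.0035842
(X*37)*(-2*(1 + f)) = ((1/279)*37)*(-2*(1 - 2)) = 37*(-2*(-1))/279 = (37/279)*2 = 74/279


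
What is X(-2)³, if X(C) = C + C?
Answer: -64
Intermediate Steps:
X(C) = 2*C
X(-2)³ = (2*(-2))³ = (-4)³ = -64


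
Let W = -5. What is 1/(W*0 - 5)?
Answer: -⅕ ≈ -0.20000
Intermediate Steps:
1/(W*0 - 5) = 1/(-5*0 - 5) = 1/(0 - 5) = 1/(-5) = -⅕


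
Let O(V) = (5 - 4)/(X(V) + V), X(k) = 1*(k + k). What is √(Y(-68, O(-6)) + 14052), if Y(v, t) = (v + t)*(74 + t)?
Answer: √2922373/18 ≈ 94.972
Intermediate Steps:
X(k) = 2*k (X(k) = 1*(2*k) = 2*k)
O(V) = 1/(3*V) (O(V) = (5 - 4)/(2*V + V) = 1/(3*V))
Y(v, t) = (74 + t)*(t + v) (Y(v, t) = (t + v)*(74 + t) = (74 + t)*(t + v))
√(Y(-68, O(-6)) + 14052) = √((((⅓)/(-6))² + 74*((⅓)/(-6)) + 74*(-68) + ((⅓)/(-6))*(-68)) + 14052) = √((((⅓)*(-⅙))² + 74*((⅓)*(-⅙)) - 5032 + ((⅓)*(-⅙))*(-68)) + 14052) = √(((-1/18)² + 74*(-1/18) - 5032 - 1/18*(-68)) + 14052) = √((1/324 - 37/9 - 5032 + 34/9) + 14052) = √(-1630475/324 + 14052) = √(2922373/324) = √2922373/18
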